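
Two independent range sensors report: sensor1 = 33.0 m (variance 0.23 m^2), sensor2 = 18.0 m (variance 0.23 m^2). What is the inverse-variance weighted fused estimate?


w1 = (1/var1) / (1/var1 + 1/var2)
   = 4.3478 / (4.3478 + 4.3478) = 0.5
w2 = 1 - w1 = 0.5
fused = w1*s1 + w2*s2 = 16.5 + 9.0
= 25.5 m


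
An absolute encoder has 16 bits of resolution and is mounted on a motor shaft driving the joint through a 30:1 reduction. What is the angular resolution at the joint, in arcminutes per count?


counts = 2^16 = 65536
effective counts at joint = 65536 * 30 = 1966080
resolution = 360*60 / 1966080
= 0.011 arcmin/count


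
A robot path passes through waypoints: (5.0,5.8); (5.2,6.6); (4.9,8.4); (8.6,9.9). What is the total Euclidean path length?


Segment lengths:
  seg1 = sqrt((0.2)^2 + (0.8)^2) = 0.8246
  seg2 = sqrt((-0.3)^2 + (1.8)^2) = 1.8248
  seg3 = sqrt((3.7)^2 + (1.5)^2) = 3.9925
Total = 6.6419


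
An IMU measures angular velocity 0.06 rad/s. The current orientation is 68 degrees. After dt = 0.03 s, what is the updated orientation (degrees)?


delta_theta = w * dt = 0.06 * 0.03 = 0.0018 rad
= 0.1031 deg
theta_new = 68 + 0.1031 = 68.1031 deg


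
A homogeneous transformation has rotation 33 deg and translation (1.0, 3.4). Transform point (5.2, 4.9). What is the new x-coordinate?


x' = cos(theta)*px - sin(theta)*py + tx
= 0.8387*5.2 - 0.5446*4.9 + 1.0
= 2.6924


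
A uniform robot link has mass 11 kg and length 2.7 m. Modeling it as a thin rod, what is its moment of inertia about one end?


I = (1/3) * m * L^2
= (1/3) * 11 * 2.7^2
= 0.333333 * 11 * 7.29
= 26.73 kg*m^2


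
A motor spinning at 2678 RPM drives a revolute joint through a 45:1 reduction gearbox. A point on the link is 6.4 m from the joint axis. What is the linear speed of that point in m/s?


omega_motor = 2678 * 2*pi/60 = 280.4395 rad/s
omega_joint = omega_motor / 45 = 6.232 rad/s
v = omega_joint * r = 6.232 * 6.4
= 39.8847 m/s


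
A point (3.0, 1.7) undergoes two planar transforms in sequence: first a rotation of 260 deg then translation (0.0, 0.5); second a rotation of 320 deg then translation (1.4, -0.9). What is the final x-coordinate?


After transform 1:
x1 = cos(260)*3.0 - sin(260)*1.7 + 0.0 = 1.1532
y1 = sin(260)*3.0 + cos(260)*1.7 + 0.5 = -2.7496
After transform 2:
x2 = cos(320)*1.1532 - sin(320)*-2.7496 + 1.4
= 0.516


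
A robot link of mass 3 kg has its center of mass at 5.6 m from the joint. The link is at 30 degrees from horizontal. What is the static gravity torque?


tau = m*g*L*cos(angle)
= 3 * 9.81 * 5.6 * cos(30 deg)
= 3 * 9.81 * 5.6 * 0.866
= 142.7279 Nm


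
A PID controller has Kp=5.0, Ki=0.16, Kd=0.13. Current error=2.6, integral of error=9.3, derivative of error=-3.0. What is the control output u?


u = Kp*e + Ki*int(e) + Kd*de/dt
= 5.0*2.6 + 0.16*9.3 + 0.13*(-3.0)
= 13.0 + 1.488 + -0.39
= 14.098


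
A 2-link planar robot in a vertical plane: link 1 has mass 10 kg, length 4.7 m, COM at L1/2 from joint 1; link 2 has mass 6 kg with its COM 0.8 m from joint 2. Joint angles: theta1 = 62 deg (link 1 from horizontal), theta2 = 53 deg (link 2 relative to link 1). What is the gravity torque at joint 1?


Horizontal distance from joint 1 to link-1 COM:
  x_c1 = (L1/2)*cos(t1) = 2.35 * 0.4695 = 1.1033 m
Horizontal distance from joint 1 to link-2 COM:
  x_c2 = L1*cos(t1) + Lc2*cos(t1+t2)
       = 4.7*0.4695 + 0.8*-0.4226 = 1.8684 m
tau1 = m1*g*x_c1 + m2*g*x_c2
     = 10*9.81*1.1033 + 6*9.81*1.8684
     = 108.2296 + 109.9753
     = 218.2049 Nm


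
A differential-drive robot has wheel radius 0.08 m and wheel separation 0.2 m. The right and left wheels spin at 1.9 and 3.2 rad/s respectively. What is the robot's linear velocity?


vR = r*wR = 0.08*1.9 = 0.152 m/s
vL = r*wL = 0.08*3.2 = 0.256 m/s
v = (vR+vL)/2 = 0.204 m/s
omega = (vR-vL)/L = -0.52 rad/s
linear velocity = 0.204 m/s


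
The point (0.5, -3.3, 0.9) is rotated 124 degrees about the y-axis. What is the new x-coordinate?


Rotation about y-axis: x' = x*cos(theta) + z*sin(theta)
= 0.5 * -0.5592 + 0.9 * 0.829
= 0.4665


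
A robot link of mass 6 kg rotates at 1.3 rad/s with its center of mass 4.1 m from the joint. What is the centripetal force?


F = m * omega^2 * r
= 6 * 1.3^2 * 4.1
= 6 * 1.69 * 4.1
= 41.574 N


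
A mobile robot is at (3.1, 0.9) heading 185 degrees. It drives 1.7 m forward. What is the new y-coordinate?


y_new = y0 + d*sin(theta)
= 0.9 + 1.7*sin(185)
= 0.9 + -0.1482
= 0.7518


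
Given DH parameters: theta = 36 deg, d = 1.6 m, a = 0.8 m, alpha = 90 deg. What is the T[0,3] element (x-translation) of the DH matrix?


T[0,3] = a * cos(theta)
= 0.8 * cos(36 deg)
= 0.8 * 0.809
= 0.6472


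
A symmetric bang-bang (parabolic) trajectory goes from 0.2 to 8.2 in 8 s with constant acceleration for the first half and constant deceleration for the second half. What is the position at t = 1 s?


Symmetric rest-to-rest: each phase covers (pf-p0)/2 in time T/2. 0.5*a*(T/2)^2 = (pf-p0)/2 => a = 4*(pf-p0)/T^2
a = 4*(8.2-0.2)/8^2 = 0.5
t = 1 is in the acceleration phase (t <= T/2).
p = p0 + 0.5*a*t^2 = 0.2 + 0.5*0.5*1^2
= 0.45


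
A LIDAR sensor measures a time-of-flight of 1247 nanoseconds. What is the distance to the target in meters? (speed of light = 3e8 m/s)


tof = 1247 ns = 1.247e-06 s
dist = c * tof / 2
= 3e8 * 1.247e-06 / 2
= 187.05 m


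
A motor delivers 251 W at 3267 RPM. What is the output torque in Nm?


omega = 3267 * 2*pi/60 = 342.1194 rad/s
tau = P / omega = 251 / 342.1194
= 0.7337 Nm


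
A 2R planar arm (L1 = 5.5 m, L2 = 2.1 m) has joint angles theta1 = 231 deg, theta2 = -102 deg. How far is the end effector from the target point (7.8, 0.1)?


End effector via forward kinematics:
x = L1*cos(t1) + L2*cos(t1+t2) = -4.7828
y = L1*sin(t1) + L2*sin(t1+t2) = -2.6423
Distance to target:
d = sqrt((7.8 - -4.7828)^2 + (0.1 - -2.6423)^2)
= sqrt(158.3277 + 7.5202)
= 12.8782 m


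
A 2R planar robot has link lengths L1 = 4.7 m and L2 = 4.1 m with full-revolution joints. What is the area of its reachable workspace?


r_max = L1 + L2 = 8.8 m
r_min = |L1 - L2| = 0.6 m
Area = pi*(r_max^2 - r_min^2)
= pi*(77.44 - 0.36)
= pi * 77.08
= 242.154 m^2


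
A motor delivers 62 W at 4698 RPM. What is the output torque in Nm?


omega = 4698 * 2*pi/60 = 491.9734 rad/s
tau = P / omega = 62 / 491.9734
= 0.126 Nm


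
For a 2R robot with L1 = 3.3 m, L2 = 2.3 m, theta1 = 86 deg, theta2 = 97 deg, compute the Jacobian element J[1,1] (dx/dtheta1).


J[1,1] = -L1*sin(t1) - L2*sin(t1+t2)
= -3.3*sin(86) - 2.3*sin(183)
= -3.1716


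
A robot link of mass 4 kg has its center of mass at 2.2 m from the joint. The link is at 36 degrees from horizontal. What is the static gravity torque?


tau = m*g*L*cos(angle)
= 4 * 9.81 * 2.2 * cos(36 deg)
= 4 * 9.81 * 2.2 * 0.809
= 69.8408 Nm


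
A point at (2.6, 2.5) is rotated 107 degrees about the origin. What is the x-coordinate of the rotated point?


x' = x*cos(theta) - y*sin(theta)
cos(107 deg) = -0.2924, sin(107 deg) = 0.9563
x' = 2.6 * -0.2924 - 2.5 * 0.9563
= -0.7602 - 2.3908
= -3.1509


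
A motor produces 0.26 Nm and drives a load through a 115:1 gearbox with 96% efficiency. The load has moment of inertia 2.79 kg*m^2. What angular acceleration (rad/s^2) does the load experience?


tau_out = tau_motor * N * eta
= 0.26 * 115 * 0.96 = 28.704 Nm
alpha = tau_out / I = 28.704 / 2.79
= 10.2882 rad/s^2


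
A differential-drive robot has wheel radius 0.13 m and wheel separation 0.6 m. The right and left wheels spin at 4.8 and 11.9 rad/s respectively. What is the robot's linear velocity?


vR = r*wR = 0.13*4.8 = 0.624 m/s
vL = r*wL = 0.13*11.9 = 1.547 m/s
v = (vR+vL)/2 = 1.0855 m/s
omega = (vR-vL)/L = -1.5383 rad/s
linear velocity = 1.0855 m/s


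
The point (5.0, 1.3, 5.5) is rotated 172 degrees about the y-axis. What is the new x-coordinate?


Rotation about y-axis: x' = x*cos(theta) + z*sin(theta)
= 5.0 * -0.9903 + 5.5 * 0.1392
= -4.1859


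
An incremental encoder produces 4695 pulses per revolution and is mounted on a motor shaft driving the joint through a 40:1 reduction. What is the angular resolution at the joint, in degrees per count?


counts per rev = 4695
effective counts at joint = 4695 * 40 = 187800
resolution = 360 / 187800
= 0.0019 deg/count


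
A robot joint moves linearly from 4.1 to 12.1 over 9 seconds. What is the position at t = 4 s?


s = t/T = 4/9 = 0.4444
p(t) = p0 + (pf-p0)*s
= 4.1 + (12.1 - 4.1) * 0.4444
= 7.6556


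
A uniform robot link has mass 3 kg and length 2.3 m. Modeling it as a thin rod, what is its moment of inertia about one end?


I = (1/3) * m * L^2
= (1/3) * 3 * 2.3^2
= 0.333333 * 3 * 5.29
= 5.29 kg*m^2


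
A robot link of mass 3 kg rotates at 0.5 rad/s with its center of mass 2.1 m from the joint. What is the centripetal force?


F = m * omega^2 * r
= 3 * 0.5^2 * 2.1
= 3 * 0.25 * 2.1
= 1.575 N


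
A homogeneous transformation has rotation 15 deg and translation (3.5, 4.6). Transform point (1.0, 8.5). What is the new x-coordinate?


x' = cos(theta)*px - sin(theta)*py + tx
= 0.9659*1.0 - 0.2588*8.5 + 3.5
= 2.266


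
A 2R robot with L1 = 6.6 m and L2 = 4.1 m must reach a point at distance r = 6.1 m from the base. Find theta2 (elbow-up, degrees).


cos(theta2) = (r^2 - L1^2 - L2^2) / (2*L1*L2)
cos(theta2) = (37.21 - 43.56 - 16.81) / 54.12
cos(theta2) = -0.427938
theta2 = 115.3368 degrees


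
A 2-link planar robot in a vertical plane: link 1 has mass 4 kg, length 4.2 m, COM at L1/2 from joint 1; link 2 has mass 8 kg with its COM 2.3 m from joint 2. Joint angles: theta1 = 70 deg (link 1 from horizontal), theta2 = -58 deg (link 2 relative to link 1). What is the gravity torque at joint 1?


Horizontal distance from joint 1 to link-1 COM:
  x_c1 = (L1/2)*cos(t1) = 2.1 * 0.342 = 0.7182 m
Horizontal distance from joint 1 to link-2 COM:
  x_c2 = L1*cos(t1) + Lc2*cos(t1+t2)
       = 4.2*0.342 + 2.3*0.9781 = 3.6862 m
tau1 = m1*g*x_c1 + m2*g*x_c2
     = 4*9.81*0.7182 + 8*9.81*3.6862
     = 28.1838 + 289.2949
     = 317.4787 Nm


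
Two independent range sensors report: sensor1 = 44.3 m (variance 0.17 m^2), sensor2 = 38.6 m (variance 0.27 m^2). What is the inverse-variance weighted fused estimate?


w1 = (1/var1) / (1/var1 + 1/var2)
   = 5.8824 / (5.8824 + 3.7037) = 0.6136
w2 = 1 - w1 = 0.3864
fused = w1*s1 + w2*s2 = 27.1841 + 14.9136
= 42.0977 m


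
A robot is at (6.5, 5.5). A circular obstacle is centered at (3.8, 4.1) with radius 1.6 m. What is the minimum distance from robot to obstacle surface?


center_dist = sqrt((6.5-3.8)^2 + (5.5-4.1)^2)
= sqrt(7.29 + 1.96)
= 3.0414
min_dist = center_dist - radius = 3.0414 - 1.6 = 1.4414 m


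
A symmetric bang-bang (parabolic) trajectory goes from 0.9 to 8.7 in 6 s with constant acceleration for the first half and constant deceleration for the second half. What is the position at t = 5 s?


Symmetric rest-to-rest: each phase covers (pf-p0)/2 in time T/2. 0.5*a*(T/2)^2 = (pf-p0)/2 => a = 4*(pf-p0)/T^2
a = 4*(8.7-0.9)/6^2 = 0.8667
t = 5 is in the deceleration phase (t > T/2).
p = pf - 0.5*a*(T-t)^2 = 8.7 - 0.5*0.8667*1^2
= 8.2667


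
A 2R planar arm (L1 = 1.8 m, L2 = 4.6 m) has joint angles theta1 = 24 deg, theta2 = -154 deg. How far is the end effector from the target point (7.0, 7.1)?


End effector via forward kinematics:
x = L1*cos(t1) + L2*cos(t1+t2) = -1.3124
y = L1*sin(t1) + L2*sin(t1+t2) = -2.7917
Distance to target:
d = sqrt((7.0 - -1.3124)^2 + (7.1 - -2.7917)^2)
= sqrt(69.0967 + 97.8453)
= 12.9206 m


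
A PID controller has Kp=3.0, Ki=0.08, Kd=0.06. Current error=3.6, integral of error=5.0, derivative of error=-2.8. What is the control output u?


u = Kp*e + Ki*int(e) + Kd*de/dt
= 3.0*3.6 + 0.08*5.0 + 0.06*(-2.8)
= 10.8 + 0.4 + -0.168
= 11.032


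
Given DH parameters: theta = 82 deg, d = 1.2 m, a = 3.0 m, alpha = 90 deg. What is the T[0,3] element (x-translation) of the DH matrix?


T[0,3] = a * cos(theta)
= 3.0 * cos(82 deg)
= 3.0 * 0.1392
= 0.4175


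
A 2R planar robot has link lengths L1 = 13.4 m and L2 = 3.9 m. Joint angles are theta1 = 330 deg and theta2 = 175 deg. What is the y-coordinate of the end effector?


Convert angles to radians: theta1 = 5.7596, theta2 = 3.0543
y = L1*sin(theta1) + L2*sin(theta1+theta2)
y = -6.7 + 2.2369
y = -4.4631


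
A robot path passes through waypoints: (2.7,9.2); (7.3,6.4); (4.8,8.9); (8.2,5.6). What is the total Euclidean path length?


Segment lengths:
  seg1 = sqrt((4.6)^2 + (-2.8)^2) = 5.3852
  seg2 = sqrt((-2.5)^2 + (2.5)^2) = 3.5355
  seg3 = sqrt((3.4)^2 + (-3.3)^2) = 4.7381
Total = 13.6588


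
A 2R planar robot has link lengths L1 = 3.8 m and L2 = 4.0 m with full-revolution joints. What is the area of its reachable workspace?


r_max = L1 + L2 = 7.8 m
r_min = |L1 - L2| = 0.2 m
Area = pi*(r_max^2 - r_min^2)
= pi*(60.84 - 0.04)
= pi * 60.8
= 191.0088 m^2


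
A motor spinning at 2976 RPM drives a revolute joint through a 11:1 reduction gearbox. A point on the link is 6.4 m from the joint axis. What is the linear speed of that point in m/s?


omega_motor = 2976 * 2*pi/60 = 311.646 rad/s
omega_joint = omega_motor / 11 = 28.3315 rad/s
v = omega_joint * r = 28.3315 * 6.4
= 181.3213 m/s


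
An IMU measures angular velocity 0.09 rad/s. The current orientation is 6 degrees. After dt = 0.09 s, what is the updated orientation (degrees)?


delta_theta = w * dt = 0.09 * 0.09 = 0.0081 rad
= 0.4641 deg
theta_new = 6 + 0.4641 = 6.4641 deg


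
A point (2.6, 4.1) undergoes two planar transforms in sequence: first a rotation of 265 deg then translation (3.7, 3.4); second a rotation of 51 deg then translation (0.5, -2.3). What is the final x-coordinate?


After transform 1:
x1 = cos(265)*2.6 - sin(265)*4.1 + 3.7 = 7.5578
y1 = sin(265)*2.6 + cos(265)*4.1 + 3.4 = 0.4526
After transform 2:
x2 = cos(51)*7.5578 - sin(51)*0.4526 + 0.5
= 4.9046


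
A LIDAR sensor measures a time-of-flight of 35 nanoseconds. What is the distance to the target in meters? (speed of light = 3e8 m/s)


tof = 35 ns = 3.5e-08 s
dist = c * tof / 2
= 3e8 * 3.5e-08 / 2
= 5.25 m


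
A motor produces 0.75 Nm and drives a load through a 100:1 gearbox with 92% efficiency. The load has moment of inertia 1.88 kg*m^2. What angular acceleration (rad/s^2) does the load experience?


tau_out = tau_motor * N * eta
= 0.75 * 100 * 0.92 = 69.0 Nm
alpha = tau_out / I = 69.0 / 1.88
= 36.7021 rad/s^2


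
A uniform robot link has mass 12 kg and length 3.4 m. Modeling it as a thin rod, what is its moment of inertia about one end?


I = (1/3) * m * L^2
= (1/3) * 12 * 3.4^2
= 0.333333 * 12 * 11.56
= 46.24 kg*m^2


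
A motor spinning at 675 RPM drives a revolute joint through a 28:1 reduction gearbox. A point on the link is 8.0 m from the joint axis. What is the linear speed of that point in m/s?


omega_motor = 675 * 2*pi/60 = 70.6858 rad/s
omega_joint = omega_motor / 28 = 2.5245 rad/s
v = omega_joint * r = 2.5245 * 8.0
= 20.196 m/s


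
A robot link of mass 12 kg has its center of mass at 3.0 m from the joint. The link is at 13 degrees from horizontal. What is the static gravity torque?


tau = m*g*L*cos(angle)
= 12 * 9.81 * 3.0 * cos(13 deg)
= 12 * 9.81 * 3.0 * 0.9744
= 344.1085 Nm


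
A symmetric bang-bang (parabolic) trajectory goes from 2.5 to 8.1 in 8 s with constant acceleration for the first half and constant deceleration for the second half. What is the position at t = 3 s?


Symmetric rest-to-rest: each phase covers (pf-p0)/2 in time T/2. 0.5*a*(T/2)^2 = (pf-p0)/2 => a = 4*(pf-p0)/T^2
a = 4*(8.1-2.5)/8^2 = 0.35
t = 3 is in the acceleration phase (t <= T/2).
p = p0 + 0.5*a*t^2 = 2.5 + 0.5*0.35*3^2
= 4.075


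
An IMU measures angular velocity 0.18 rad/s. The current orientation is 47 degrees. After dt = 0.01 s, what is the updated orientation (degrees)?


delta_theta = w * dt = 0.18 * 0.01 = 0.0018 rad
= 0.1031 deg
theta_new = 47 + 0.1031 = 47.1031 deg


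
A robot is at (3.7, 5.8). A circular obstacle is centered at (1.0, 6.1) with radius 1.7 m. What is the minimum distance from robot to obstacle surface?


center_dist = sqrt((3.7-1.0)^2 + (5.8-6.1)^2)
= sqrt(7.29 + 0.09)
= 2.7166
min_dist = center_dist - radius = 2.7166 - 1.7 = 1.0166 m


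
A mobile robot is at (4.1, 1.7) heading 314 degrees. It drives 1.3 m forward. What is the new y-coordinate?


y_new = y0 + d*sin(theta)
= 1.7 + 1.3*sin(314)
= 1.7 + -0.9351
= 0.7649


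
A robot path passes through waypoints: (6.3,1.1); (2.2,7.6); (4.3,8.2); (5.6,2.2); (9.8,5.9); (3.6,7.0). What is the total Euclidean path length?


Segment lengths:
  seg1 = sqrt((-4.1)^2 + (6.5)^2) = 7.6851
  seg2 = sqrt((2.1)^2 + (0.6)^2) = 2.184
  seg3 = sqrt((1.3)^2 + (-6.0)^2) = 6.1392
  seg4 = sqrt((4.2)^2 + (3.7)^2) = 5.5973
  seg5 = sqrt((-6.2)^2 + (1.1)^2) = 6.2968
Total = 27.9024


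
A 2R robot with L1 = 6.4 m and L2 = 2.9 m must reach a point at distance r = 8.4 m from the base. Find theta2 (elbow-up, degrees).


cos(theta2) = (r^2 - L1^2 - L2^2) / (2*L1*L2)
cos(theta2) = (70.56 - 40.96 - 8.41) / 37.12
cos(theta2) = 0.570851
theta2 = 55.1904 degrees


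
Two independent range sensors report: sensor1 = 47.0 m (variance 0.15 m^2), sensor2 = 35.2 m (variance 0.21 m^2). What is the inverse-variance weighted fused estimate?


w1 = (1/var1) / (1/var1 + 1/var2)
   = 6.6667 / (6.6667 + 4.7619) = 0.5833
w2 = 1 - w1 = 0.4167
fused = w1*s1 + w2*s2 = 27.4167 + 14.6667
= 42.0833 m


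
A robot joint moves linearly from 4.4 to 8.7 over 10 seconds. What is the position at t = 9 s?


s = t/T = 9/10 = 0.9
p(t) = p0 + (pf-p0)*s
= 4.4 + (8.7 - 4.4) * 0.9
= 8.27


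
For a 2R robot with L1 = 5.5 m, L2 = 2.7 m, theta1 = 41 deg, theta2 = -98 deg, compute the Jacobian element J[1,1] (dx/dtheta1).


J[1,1] = -L1*sin(t1) - L2*sin(t1+t2)
= -5.5*sin(41) - 2.7*sin(-57)
= -1.3439


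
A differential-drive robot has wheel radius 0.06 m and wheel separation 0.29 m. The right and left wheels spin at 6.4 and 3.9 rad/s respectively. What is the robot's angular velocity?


vR = r*wR = 0.06*6.4 = 0.384 m/s
vL = r*wL = 0.06*3.9 = 0.234 m/s
v = (vR+vL)/2 = 0.309 m/s
omega = (vR-vL)/L = 0.5172 rad/s
angular velocity = 0.5172 rad/s


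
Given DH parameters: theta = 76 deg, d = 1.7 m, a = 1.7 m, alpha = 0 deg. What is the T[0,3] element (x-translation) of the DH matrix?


T[0,3] = a * cos(theta)
= 1.7 * cos(76 deg)
= 1.7 * 0.2419
= 0.4113


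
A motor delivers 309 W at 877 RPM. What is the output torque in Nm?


omega = 877 * 2*pi/60 = 91.8392 rad/s
tau = P / omega = 309 / 91.8392
= 3.3646 Nm


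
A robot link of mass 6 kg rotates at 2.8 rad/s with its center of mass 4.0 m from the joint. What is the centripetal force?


F = m * omega^2 * r
= 6 * 2.8^2 * 4.0
= 6 * 7.84 * 4.0
= 188.16 N


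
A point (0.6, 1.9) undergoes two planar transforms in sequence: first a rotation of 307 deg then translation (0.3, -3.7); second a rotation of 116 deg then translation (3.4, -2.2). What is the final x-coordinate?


After transform 1:
x1 = cos(307)*0.6 - sin(307)*1.9 + 0.3 = 2.1785
y1 = sin(307)*0.6 + cos(307)*1.9 + -3.7 = -3.0357
After transform 2:
x2 = cos(116)*2.1785 - sin(116)*-3.0357 + 3.4
= 5.1735


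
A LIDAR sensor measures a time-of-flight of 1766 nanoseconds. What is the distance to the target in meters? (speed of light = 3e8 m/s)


tof = 1766 ns = 1.766e-06 s
dist = c * tof / 2
= 3e8 * 1.766e-06 / 2
= 264.9 m


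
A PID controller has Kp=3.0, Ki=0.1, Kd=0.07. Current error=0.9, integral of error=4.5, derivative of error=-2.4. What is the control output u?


u = Kp*e + Ki*int(e) + Kd*de/dt
= 3.0*0.9 + 0.1*4.5 + 0.07*(-2.4)
= 2.7 + 0.45 + -0.168
= 2.982


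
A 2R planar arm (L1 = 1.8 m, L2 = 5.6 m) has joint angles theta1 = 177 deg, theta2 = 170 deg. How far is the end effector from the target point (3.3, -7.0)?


End effector via forward kinematics:
x = L1*cos(t1) + L2*cos(t1+t2) = 3.6589
y = L1*sin(t1) + L2*sin(t1+t2) = -1.1655
Distance to target:
d = sqrt((3.3 - 3.6589)^2 + (-7.0 - -1.1655)^2)
= sqrt(0.1288 + 34.0411)
= 5.8455 m


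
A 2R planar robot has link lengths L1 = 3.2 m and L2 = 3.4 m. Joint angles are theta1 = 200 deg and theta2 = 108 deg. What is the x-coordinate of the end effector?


Convert angles to radians: theta1 = 3.4907, theta2 = 1.885
x = L1*cos(theta1) + L2*cos(theta1+theta2)
x = -3.007 + 2.0932
x = -0.9138


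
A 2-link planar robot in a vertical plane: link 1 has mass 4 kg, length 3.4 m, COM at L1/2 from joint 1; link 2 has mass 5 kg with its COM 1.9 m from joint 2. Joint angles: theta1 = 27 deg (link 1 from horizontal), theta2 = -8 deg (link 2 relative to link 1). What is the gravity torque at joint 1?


Horizontal distance from joint 1 to link-1 COM:
  x_c1 = (L1/2)*cos(t1) = 1.7 * 0.891 = 1.5147 m
Horizontal distance from joint 1 to link-2 COM:
  x_c2 = L1*cos(t1) + Lc2*cos(t1+t2)
       = 3.4*0.891 + 1.9*0.9455 = 4.8259 m
tau1 = m1*g*x_c1 + m2*g*x_c2
     = 4*9.81*1.5147 + 5*9.81*4.8259
     = 59.4373 + 236.7108
     = 296.148 Nm


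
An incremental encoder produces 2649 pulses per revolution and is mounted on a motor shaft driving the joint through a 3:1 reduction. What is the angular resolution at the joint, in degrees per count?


counts per rev = 2649
effective counts at joint = 2649 * 3 = 7947
resolution = 360 / 7947
= 0.0453 deg/count


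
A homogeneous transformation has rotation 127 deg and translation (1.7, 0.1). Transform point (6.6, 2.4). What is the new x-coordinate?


x' = cos(theta)*px - sin(theta)*py + tx
= -0.6018*6.6 - 0.7986*2.4 + 1.7
= -4.1887


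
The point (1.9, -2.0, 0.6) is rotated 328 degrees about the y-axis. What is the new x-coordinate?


Rotation about y-axis: x' = x*cos(theta) + z*sin(theta)
= 1.9 * 0.848 + 0.6 * -0.5299
= 1.2933


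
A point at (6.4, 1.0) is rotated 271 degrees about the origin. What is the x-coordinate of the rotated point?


x' = x*cos(theta) - y*sin(theta)
cos(271 deg) = 0.0175, sin(271 deg) = -0.9998
x' = 6.4 * 0.0175 - 1.0 * -0.9998
= 0.1117 - -0.9998
= 1.1115


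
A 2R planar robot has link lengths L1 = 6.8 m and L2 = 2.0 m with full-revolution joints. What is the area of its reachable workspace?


r_max = L1 + L2 = 8.8 m
r_min = |L1 - L2| = 4.8 m
Area = pi*(r_max^2 - r_min^2)
= pi*(77.44 - 23.04)
= pi * 54.4
= 170.9026 m^2


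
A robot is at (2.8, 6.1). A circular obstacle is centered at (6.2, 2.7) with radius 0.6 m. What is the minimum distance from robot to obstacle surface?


center_dist = sqrt((2.8-6.2)^2 + (6.1-2.7)^2)
= sqrt(11.56 + 11.56)
= 4.8083
min_dist = center_dist - radius = 4.8083 - 0.6 = 4.2083 m


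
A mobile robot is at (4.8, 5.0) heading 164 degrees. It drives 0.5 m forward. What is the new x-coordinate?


x_new = x0 + d*cos(theta)
= 4.8 + 0.5*cos(164)
= 4.8 + -0.4806
= 4.3194


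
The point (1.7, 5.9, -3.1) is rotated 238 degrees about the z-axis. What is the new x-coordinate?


Rotation about z-axis: x' = x*cos(theta) - y*sin(theta)
= 1.7 * -0.5299 - 5.9 * -0.848
= 4.1026


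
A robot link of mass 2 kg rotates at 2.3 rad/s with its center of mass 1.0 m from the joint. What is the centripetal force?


F = m * omega^2 * r
= 2 * 2.3^2 * 1.0
= 2 * 5.29 * 1.0
= 10.58 N


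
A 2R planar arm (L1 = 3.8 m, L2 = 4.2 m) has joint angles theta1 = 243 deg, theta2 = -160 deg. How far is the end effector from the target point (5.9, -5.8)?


End effector via forward kinematics:
x = L1*cos(t1) + L2*cos(t1+t2) = -1.2133
y = L1*sin(t1) + L2*sin(t1+t2) = 0.7829
Distance to target:
d = sqrt((5.9 - -1.2133)^2 + (-5.8 - 0.7829)^2)
= sqrt(50.5992 + 43.3342)
= 9.6919 m


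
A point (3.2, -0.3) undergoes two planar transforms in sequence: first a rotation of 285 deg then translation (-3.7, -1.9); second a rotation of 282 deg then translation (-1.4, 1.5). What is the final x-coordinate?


After transform 1:
x1 = cos(285)*3.2 - sin(285)*-0.3 + -3.7 = -3.1616
y1 = sin(285)*3.2 + cos(285)*-0.3 + -1.9 = -5.0686
After transform 2:
x2 = cos(282)*-3.1616 - sin(282)*-5.0686 + -1.4
= -7.0152


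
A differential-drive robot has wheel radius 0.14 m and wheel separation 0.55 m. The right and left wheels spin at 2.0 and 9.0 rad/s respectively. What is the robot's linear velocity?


vR = r*wR = 0.14*2.0 = 0.28 m/s
vL = r*wL = 0.14*9.0 = 1.26 m/s
v = (vR+vL)/2 = 0.77 m/s
omega = (vR-vL)/L = -1.7818 rad/s
linear velocity = 0.77 m/s


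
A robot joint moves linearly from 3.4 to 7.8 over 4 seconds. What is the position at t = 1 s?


s = t/T = 1/4 = 0.25
p(t) = p0 + (pf-p0)*s
= 3.4 + (7.8 - 3.4) * 0.25
= 4.5


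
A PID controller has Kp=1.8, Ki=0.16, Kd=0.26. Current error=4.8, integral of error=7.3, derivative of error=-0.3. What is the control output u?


u = Kp*e + Ki*int(e) + Kd*de/dt
= 1.8*4.8 + 0.16*7.3 + 0.26*(-0.3)
= 8.64 + 1.168 + -0.078
= 9.73


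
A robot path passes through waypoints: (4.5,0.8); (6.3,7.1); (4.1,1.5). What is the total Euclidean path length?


Segment lengths:
  seg1 = sqrt((1.8)^2 + (6.3)^2) = 6.5521
  seg2 = sqrt((-2.2)^2 + (-5.6)^2) = 6.0166
Total = 12.5687


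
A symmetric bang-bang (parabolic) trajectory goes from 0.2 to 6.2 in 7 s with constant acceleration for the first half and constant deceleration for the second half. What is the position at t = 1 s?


Symmetric rest-to-rest: each phase covers (pf-p0)/2 in time T/2. 0.5*a*(T/2)^2 = (pf-p0)/2 => a = 4*(pf-p0)/T^2
a = 4*(6.2-0.2)/7^2 = 0.4898
t = 1 is in the acceleration phase (t <= T/2).
p = p0 + 0.5*a*t^2 = 0.2 + 0.5*0.4898*1^2
= 0.4449


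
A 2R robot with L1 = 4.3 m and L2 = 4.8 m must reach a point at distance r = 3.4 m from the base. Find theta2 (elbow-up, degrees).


cos(theta2) = (r^2 - L1^2 - L2^2) / (2*L1*L2)
cos(theta2) = (11.56 - 18.49 - 23.04) / 41.28
cos(theta2) = -0.726017
theta2 = 136.5536 degrees


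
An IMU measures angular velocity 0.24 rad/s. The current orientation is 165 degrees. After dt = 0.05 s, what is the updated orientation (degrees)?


delta_theta = w * dt = 0.24 * 0.05 = 0.012 rad
= 0.6875 deg
theta_new = 165 + 0.6875 = 165.6875 deg


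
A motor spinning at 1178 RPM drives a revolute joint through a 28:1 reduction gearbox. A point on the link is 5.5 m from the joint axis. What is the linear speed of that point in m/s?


omega_motor = 1178 * 2*pi/60 = 123.3599 rad/s
omega_joint = omega_motor / 28 = 4.4057 rad/s
v = omega_joint * r = 4.4057 * 5.5
= 24.2314 m/s


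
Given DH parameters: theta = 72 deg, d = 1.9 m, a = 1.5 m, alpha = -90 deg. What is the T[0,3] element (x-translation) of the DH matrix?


T[0,3] = a * cos(theta)
= 1.5 * cos(72 deg)
= 1.5 * 0.309
= 0.4635


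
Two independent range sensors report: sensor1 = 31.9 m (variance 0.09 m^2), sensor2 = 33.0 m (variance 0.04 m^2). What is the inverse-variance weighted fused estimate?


w1 = (1/var1) / (1/var1 + 1/var2)
   = 11.1111 / (11.1111 + 25.0) = 0.3077
w2 = 1 - w1 = 0.6923
fused = w1*s1 + w2*s2 = 9.8154 + 22.8462
= 32.6615 m


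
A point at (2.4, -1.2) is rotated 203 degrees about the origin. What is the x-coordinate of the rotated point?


x' = x*cos(theta) - y*sin(theta)
cos(203 deg) = -0.9205, sin(203 deg) = -0.3907
x' = 2.4 * -0.9205 - -1.2 * -0.3907
= -2.2092 - 0.4689
= -2.6781


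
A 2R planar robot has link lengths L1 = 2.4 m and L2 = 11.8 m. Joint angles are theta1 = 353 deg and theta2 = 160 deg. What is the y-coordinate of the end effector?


Convert angles to radians: theta1 = 6.161, theta2 = 2.7925
y = L1*sin(theta1) + L2*sin(theta1+theta2)
y = -0.2925 + 5.3571
y = 5.0646


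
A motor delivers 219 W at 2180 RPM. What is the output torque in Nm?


omega = 2180 * 2*pi/60 = 228.2891 rad/s
tau = P / omega = 219 / 228.2891
= 0.9593 Nm


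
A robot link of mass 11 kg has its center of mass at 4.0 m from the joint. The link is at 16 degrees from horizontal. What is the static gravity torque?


tau = m*g*L*cos(angle)
= 11 * 9.81 * 4.0 * cos(16 deg)
= 11 * 9.81 * 4.0 * 0.9613
= 414.919 Nm


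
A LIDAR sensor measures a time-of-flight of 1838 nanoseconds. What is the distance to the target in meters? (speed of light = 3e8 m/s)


tof = 1838 ns = 1.838e-06 s
dist = c * tof / 2
= 3e8 * 1.838e-06 / 2
= 275.7 m


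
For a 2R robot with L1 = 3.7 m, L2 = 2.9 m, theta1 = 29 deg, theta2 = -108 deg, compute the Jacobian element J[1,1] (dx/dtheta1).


J[1,1] = -L1*sin(t1) - L2*sin(t1+t2)
= -3.7*sin(29) - 2.9*sin(-79)
= 1.0529


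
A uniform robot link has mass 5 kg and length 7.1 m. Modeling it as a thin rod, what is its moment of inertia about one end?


I = (1/3) * m * L^2
= (1/3) * 5 * 7.1^2
= 0.333333 * 5 * 50.41
= 84.0167 kg*m^2


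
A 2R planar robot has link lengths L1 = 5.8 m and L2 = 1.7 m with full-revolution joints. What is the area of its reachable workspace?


r_max = L1 + L2 = 7.5 m
r_min = |L1 - L2| = 4.1 m
Area = pi*(r_max^2 - r_min^2)
= pi*(56.25 - 16.81)
= pi * 39.44
= 123.9044 m^2


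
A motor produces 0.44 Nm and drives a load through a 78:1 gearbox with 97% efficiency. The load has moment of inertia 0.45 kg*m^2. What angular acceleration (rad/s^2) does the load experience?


tau_out = tau_motor * N * eta
= 0.44 * 78 * 0.97 = 33.2904 Nm
alpha = tau_out / I = 33.2904 / 0.45
= 73.9787 rad/s^2


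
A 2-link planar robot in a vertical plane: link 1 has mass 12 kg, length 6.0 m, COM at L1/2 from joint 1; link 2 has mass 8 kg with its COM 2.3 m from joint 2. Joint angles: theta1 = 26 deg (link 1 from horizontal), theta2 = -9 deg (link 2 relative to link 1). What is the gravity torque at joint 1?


Horizontal distance from joint 1 to link-1 COM:
  x_c1 = (L1/2)*cos(t1) = 3.0 * 0.8988 = 2.6964 m
Horizontal distance from joint 1 to link-2 COM:
  x_c2 = L1*cos(t1) + Lc2*cos(t1+t2)
       = 6.0*0.8988 + 2.3*0.9563 = 7.5923 m
tau1 = m1*g*x_c1 + m2*g*x_c2
     = 12*9.81*2.6964 + 8*9.81*7.5923
     = 317.4181 + 595.841
     = 913.2591 Nm


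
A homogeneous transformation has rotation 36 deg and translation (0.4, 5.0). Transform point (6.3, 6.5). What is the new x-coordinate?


x' = cos(theta)*px - sin(theta)*py + tx
= 0.809*6.3 - 0.5878*6.5 + 0.4
= 1.6762


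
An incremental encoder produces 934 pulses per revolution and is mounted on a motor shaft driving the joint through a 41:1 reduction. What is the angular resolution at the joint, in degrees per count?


counts per rev = 934
effective counts at joint = 934 * 41 = 38294
resolution = 360 / 38294
= 0.0094 deg/count


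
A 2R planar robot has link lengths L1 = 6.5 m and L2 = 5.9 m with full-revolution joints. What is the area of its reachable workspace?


r_max = L1 + L2 = 12.4 m
r_min = |L1 - L2| = 0.6 m
Area = pi*(r_max^2 - r_min^2)
= pi*(153.76 - 0.36)
= pi * 153.4
= 481.9203 m^2


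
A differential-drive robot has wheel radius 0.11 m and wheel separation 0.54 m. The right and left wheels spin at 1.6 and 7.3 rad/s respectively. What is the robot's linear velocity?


vR = r*wR = 0.11*1.6 = 0.176 m/s
vL = r*wL = 0.11*7.3 = 0.803 m/s
v = (vR+vL)/2 = 0.4895 m/s
omega = (vR-vL)/L = -1.1611 rad/s
linear velocity = 0.4895 m/s


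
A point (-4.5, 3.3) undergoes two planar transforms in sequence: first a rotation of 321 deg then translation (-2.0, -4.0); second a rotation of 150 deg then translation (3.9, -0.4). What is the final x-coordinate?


After transform 1:
x1 = cos(321)*-4.5 - sin(321)*3.3 + -2.0 = -3.4204
y1 = sin(321)*-4.5 + cos(321)*3.3 + -4.0 = 1.3965
After transform 2:
x2 = cos(150)*-3.4204 - sin(150)*1.3965 + 3.9
= 6.1639


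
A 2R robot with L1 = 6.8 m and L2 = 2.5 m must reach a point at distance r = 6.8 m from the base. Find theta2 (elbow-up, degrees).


cos(theta2) = (r^2 - L1^2 - L2^2) / (2*L1*L2)
cos(theta2) = (46.24 - 46.24 - 6.25) / 34.0
cos(theta2) = -0.183824
theta2 = 100.5925 degrees


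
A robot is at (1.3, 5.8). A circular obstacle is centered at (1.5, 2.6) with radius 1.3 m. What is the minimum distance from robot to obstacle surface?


center_dist = sqrt((1.3-1.5)^2 + (5.8-2.6)^2)
= sqrt(0.04 + 10.24)
= 3.2062
min_dist = center_dist - radius = 3.2062 - 1.3 = 1.9062 m


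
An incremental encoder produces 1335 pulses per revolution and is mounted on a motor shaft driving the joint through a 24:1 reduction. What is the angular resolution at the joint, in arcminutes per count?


counts per rev = 1335
effective counts at joint = 1335 * 24 = 32040
resolution = 360*60 / 32040
= 0.6742 arcmin/count


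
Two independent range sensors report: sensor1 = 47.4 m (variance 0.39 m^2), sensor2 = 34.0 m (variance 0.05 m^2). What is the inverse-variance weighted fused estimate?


w1 = (1/var1) / (1/var1 + 1/var2)
   = 2.5641 / (2.5641 + 20.0) = 0.1136
w2 = 1 - w1 = 0.8864
fused = w1*s1 + w2*s2 = 5.3864 + 30.1364
= 35.5227 m


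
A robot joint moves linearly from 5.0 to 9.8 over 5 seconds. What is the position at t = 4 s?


s = t/T = 4/5 = 0.8
p(t) = p0 + (pf-p0)*s
= 5.0 + (9.8 - 5.0) * 0.8
= 8.84


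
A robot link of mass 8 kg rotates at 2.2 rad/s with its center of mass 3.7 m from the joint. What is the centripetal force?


F = m * omega^2 * r
= 8 * 2.2^2 * 3.7
= 8 * 4.84 * 3.7
= 143.264 N


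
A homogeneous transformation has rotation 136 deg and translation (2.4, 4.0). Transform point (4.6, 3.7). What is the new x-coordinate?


x' = cos(theta)*px - sin(theta)*py + tx
= -0.7193*4.6 - 0.6947*3.7 + 2.4
= -3.4792


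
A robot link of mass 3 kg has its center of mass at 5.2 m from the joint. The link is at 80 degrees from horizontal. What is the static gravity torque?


tau = m*g*L*cos(angle)
= 3 * 9.81 * 5.2 * cos(80 deg)
= 3 * 9.81 * 5.2 * 0.1736
= 26.5744 Nm


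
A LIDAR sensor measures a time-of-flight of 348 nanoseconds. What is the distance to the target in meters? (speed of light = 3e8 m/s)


tof = 348 ns = 3.48e-07 s
dist = c * tof / 2
= 3e8 * 3.48e-07 / 2
= 52.2 m


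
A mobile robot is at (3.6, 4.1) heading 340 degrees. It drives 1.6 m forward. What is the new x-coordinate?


x_new = x0 + d*cos(theta)
= 3.6 + 1.6*cos(340)
= 3.6 + 1.5035
= 5.1035


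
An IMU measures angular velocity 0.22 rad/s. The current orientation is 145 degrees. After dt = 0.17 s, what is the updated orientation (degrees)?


delta_theta = w * dt = 0.22 * 0.17 = 0.0374 rad
= 2.1429 deg
theta_new = 145 + 2.1429 = 147.1429 deg


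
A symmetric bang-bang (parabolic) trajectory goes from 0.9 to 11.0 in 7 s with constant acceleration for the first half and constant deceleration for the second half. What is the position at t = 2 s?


Symmetric rest-to-rest: each phase covers (pf-p0)/2 in time T/2. 0.5*a*(T/2)^2 = (pf-p0)/2 => a = 4*(pf-p0)/T^2
a = 4*(11.0-0.9)/7^2 = 0.8245
t = 2 is in the acceleration phase (t <= T/2).
p = p0 + 0.5*a*t^2 = 0.9 + 0.5*0.8245*2^2
= 2.549


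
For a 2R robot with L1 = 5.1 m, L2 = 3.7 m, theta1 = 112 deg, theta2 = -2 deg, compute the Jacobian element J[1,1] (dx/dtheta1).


J[1,1] = -L1*sin(t1) - L2*sin(t1+t2)
= -5.1*sin(112) - 3.7*sin(110)
= -8.2055


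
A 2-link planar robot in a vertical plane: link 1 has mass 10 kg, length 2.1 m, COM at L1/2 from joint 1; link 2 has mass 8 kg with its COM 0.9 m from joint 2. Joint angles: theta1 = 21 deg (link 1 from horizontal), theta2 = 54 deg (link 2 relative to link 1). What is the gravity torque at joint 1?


Horizontal distance from joint 1 to link-1 COM:
  x_c1 = (L1/2)*cos(t1) = 1.05 * 0.9336 = 0.9803 m
Horizontal distance from joint 1 to link-2 COM:
  x_c2 = L1*cos(t1) + Lc2*cos(t1+t2)
       = 2.1*0.9336 + 0.9*0.2588 = 2.1935 m
tau1 = m1*g*x_c1 + m2*g*x_c2
     = 10*9.81*0.9803 + 8*9.81*2.1935
     = 96.1635 + 172.1424
     = 268.3059 Nm


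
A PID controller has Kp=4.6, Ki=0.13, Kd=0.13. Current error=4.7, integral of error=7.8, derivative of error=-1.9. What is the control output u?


u = Kp*e + Ki*int(e) + Kd*de/dt
= 4.6*4.7 + 0.13*7.8 + 0.13*(-1.9)
= 21.62 + 1.014 + -0.247
= 22.387


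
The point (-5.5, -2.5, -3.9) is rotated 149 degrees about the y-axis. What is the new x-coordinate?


Rotation about y-axis: x' = x*cos(theta) + z*sin(theta)
= -5.5 * -0.8572 + -3.9 * 0.515
= 2.7058


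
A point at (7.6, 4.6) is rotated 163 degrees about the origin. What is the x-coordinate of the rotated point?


x' = x*cos(theta) - y*sin(theta)
cos(163 deg) = -0.9563, sin(163 deg) = 0.2924
x' = 7.6 * -0.9563 - 4.6 * 0.2924
= -7.2679 - 1.3449
= -8.6128


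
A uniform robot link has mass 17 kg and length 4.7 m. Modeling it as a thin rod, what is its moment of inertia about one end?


I = (1/3) * m * L^2
= (1/3) * 17 * 4.7^2
= 0.333333 * 17 * 22.09
= 125.1767 kg*m^2


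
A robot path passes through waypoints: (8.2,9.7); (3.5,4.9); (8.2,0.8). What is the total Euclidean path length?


Segment lengths:
  seg1 = sqrt((-4.7)^2 + (-4.8)^2) = 6.7179
  seg2 = sqrt((4.7)^2 + (-4.1)^2) = 6.237
Total = 12.9549


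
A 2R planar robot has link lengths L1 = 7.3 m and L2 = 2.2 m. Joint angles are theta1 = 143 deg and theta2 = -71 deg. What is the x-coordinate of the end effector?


Convert angles to radians: theta1 = 2.4958, theta2 = -1.2392
x = L1*cos(theta1) + L2*cos(theta1+theta2)
x = -5.83 + 0.6798
x = -5.1502


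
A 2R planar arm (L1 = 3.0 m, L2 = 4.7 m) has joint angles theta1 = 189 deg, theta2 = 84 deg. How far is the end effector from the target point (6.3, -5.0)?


End effector via forward kinematics:
x = L1*cos(t1) + L2*cos(t1+t2) = -2.7171
y = L1*sin(t1) + L2*sin(t1+t2) = -5.1629
Distance to target:
d = sqrt((6.3 - -2.7171)^2 + (-5.0 - -5.1629)^2)
= sqrt(81.3078 + 0.0265)
= 9.0186 m


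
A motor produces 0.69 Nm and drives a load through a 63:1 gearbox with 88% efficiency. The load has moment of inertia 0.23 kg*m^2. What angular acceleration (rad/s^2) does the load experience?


tau_out = tau_motor * N * eta
= 0.69 * 63 * 0.88 = 38.2536 Nm
alpha = tau_out / I = 38.2536 / 0.23
= 166.32 rad/s^2


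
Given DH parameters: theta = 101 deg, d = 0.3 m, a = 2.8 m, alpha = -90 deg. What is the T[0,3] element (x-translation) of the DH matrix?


T[0,3] = a * cos(theta)
= 2.8 * cos(101 deg)
= 2.8 * -0.1908
= -0.5343


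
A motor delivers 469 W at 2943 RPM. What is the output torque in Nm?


omega = 2943 * 2*pi/60 = 308.1902 rad/s
tau = P / omega = 469 / 308.1902
= 1.5218 Nm


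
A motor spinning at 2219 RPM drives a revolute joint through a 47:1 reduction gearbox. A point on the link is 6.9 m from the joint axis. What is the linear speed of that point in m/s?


omega_motor = 2219 * 2*pi/60 = 232.3731 rad/s
omega_joint = omega_motor / 47 = 4.9441 rad/s
v = omega_joint * r = 4.9441 * 6.9
= 34.1144 m/s


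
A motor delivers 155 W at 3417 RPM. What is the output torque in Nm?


omega = 3417 * 2*pi/60 = 357.8274 rad/s
tau = P / omega = 155 / 357.8274
= 0.4332 Nm


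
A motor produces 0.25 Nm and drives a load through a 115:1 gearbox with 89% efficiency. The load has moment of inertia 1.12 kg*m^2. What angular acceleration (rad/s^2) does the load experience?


tau_out = tau_motor * N * eta
= 0.25 * 115 * 0.89 = 25.5875 Nm
alpha = tau_out / I = 25.5875 / 1.12
= 22.846 rad/s^2


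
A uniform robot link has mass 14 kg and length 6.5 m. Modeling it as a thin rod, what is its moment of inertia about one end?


I = (1/3) * m * L^2
= (1/3) * 14 * 6.5^2
= 0.333333 * 14 * 42.25
= 197.1667 kg*m^2


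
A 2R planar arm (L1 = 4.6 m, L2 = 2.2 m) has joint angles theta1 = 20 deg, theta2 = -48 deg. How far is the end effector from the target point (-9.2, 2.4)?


End effector via forward kinematics:
x = L1*cos(t1) + L2*cos(t1+t2) = 6.2651
y = L1*sin(t1) + L2*sin(t1+t2) = 0.5405
Distance to target:
d = sqrt((-9.2 - 6.2651)^2 + (2.4 - 0.5405)^2)
= sqrt(239.1684 + 3.4579)
= 15.5765 m


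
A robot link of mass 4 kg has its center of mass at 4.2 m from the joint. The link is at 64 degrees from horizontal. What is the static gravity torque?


tau = m*g*L*cos(angle)
= 4 * 9.81 * 4.2 * cos(64 deg)
= 4 * 9.81 * 4.2 * 0.4384
= 72.2471 Nm
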